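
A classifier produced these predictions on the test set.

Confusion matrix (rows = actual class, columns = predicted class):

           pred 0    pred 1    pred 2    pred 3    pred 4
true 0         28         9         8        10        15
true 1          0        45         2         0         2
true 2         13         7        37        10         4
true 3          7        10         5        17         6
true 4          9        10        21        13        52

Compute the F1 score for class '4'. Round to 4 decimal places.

F1 score = 2·TP/(2·TP+FP+FN).
4: TP=52, FP=15+2+4+6=27, FN=9+10+21+13=53 → 104/184 = 0.56522

0.5652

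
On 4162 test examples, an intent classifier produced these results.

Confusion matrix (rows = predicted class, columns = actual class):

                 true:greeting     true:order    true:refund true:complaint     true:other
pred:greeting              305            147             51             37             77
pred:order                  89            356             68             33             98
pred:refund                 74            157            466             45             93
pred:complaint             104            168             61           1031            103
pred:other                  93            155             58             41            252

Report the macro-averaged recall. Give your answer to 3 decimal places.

0.551

Per-class recall (TP/(TP+FN)):
  greeting: TP=305, FN=89+74+104+93=360 → 305/665 = 0.4586
  order: TP=356, FN=147+157+168+155=627 → 356/983 = 0.3622
  refund: TP=466, FN=51+68+61+58=238 → 466/704 = 0.6619
  complaint: TP=1031, FN=37+33+45+41=156 → 1031/1187 = 0.8686
  other: TP=252, FN=77+98+93+103=371 → 252/623 = 0.4045
Macro-recall = mean = (0.4586 + 0.3622 + 0.6619 + 0.8686 + 0.4045) / 5 = 0.551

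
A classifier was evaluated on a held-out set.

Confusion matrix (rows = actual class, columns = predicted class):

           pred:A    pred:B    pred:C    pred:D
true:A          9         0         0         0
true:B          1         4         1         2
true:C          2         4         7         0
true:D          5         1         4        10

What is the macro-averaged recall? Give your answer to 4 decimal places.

0.6346

Per-class recall (TP/(TP+FN)):
  A: TP=9, FN=0+0+0=0 → 9/9 = 1.00000
  B: TP=4, FN=1+1+2=4 → 4/8 = 0.50000
  C: TP=7, FN=2+4+0=6 → 7/13 = 0.53846
  D: TP=10, FN=5+1+4=10 → 10/20 = 0.50000
Macro-recall = mean = (1.00000 + 0.50000 + 0.53846 + 0.50000) / 4 = 0.6346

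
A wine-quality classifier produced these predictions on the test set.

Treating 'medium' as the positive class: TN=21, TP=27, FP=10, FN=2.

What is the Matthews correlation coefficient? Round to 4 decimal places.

0.6254

MCC = (TP·TN − FP·FN) / √((TP+FP)(TP+FN)(TN+FP)(TN+FN))
Numerator = 27·21 − 10·2 = 547
Denominator = √(37·29·31·23) = √765049 = 874.6708
MCC = 547 / 874.6708 = 0.6254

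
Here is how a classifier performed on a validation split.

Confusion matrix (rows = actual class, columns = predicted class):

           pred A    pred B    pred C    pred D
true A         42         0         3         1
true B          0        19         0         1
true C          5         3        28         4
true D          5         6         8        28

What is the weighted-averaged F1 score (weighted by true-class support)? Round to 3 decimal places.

0.759

Per-class F1 score (2·TP/(2·TP+FP+FN)):
  A: TP=42, FP=0+5+5=10, FN=0+3+1=4 → 84/98 = 0.8571
  B: TP=19, FP=0+3+6=9, FN=0+0+1=1 → 38/48 = 0.7917
  C: TP=28, FP=3+0+8=11, FN=5+3+4=12 → 56/79 = 0.7089
  D: TP=28, FP=1+1+4=6, FN=5+6+8=19 → 56/81 = 0.6914
Weighted-F1 score = Σ (supportᵢ/N)·F1 scoreᵢ with N=153: (46/153)·0.8571 + (20/153)·0.7917 + (40/153)·0.7089 + (47/153)·0.6914 = 0.759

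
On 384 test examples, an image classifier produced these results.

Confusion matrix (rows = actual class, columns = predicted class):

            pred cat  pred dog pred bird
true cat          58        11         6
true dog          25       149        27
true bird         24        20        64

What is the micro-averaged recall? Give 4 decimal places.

0.7057

Micro-averaging pools counts across classes: ΣTP=271, ΣFP=113, ΣFN=113.
Micro-recall = TP/(TP+FN) on pooled counts = 0.7057 (equals overall accuracy in single-label multiclass).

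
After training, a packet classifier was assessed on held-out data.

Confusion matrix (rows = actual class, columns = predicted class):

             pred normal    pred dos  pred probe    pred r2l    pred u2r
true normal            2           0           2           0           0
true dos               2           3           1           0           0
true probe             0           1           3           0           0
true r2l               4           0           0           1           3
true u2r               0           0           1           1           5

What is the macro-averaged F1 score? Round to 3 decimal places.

0.469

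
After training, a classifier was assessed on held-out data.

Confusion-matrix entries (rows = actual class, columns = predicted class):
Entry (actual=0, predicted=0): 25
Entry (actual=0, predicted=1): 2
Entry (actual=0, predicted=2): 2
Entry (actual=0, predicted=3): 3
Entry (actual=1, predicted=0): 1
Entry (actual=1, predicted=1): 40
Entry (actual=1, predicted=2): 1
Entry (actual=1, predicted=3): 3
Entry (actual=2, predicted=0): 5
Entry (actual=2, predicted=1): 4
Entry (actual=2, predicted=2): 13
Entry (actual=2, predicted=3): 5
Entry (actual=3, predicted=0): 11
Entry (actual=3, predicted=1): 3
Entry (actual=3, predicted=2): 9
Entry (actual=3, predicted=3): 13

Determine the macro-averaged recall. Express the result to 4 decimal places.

0.6282

Per-class recall (TP/(TP+FN)):
  0: TP=25, FN=2+2+3=7 → 25/32 = 0.78125
  1: TP=40, FN=1+1+3=5 → 40/45 = 0.88889
  2: TP=13, FN=5+4+5=14 → 13/27 = 0.48148
  3: TP=13, FN=11+3+9=23 → 13/36 = 0.36111
Macro-recall = mean = (0.78125 + 0.88889 + 0.48148 + 0.36111) / 4 = 0.6282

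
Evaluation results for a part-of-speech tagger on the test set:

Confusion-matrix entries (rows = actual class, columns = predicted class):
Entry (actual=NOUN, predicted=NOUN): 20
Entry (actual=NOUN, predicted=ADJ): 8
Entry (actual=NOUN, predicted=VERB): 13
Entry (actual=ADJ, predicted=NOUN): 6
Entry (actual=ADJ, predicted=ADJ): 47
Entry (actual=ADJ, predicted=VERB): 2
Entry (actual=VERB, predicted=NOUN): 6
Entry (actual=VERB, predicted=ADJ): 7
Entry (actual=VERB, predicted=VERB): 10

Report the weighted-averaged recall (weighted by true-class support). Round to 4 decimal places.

0.6471

Per-class recall (TP/(TP+FN)):
  NOUN: TP=20, FN=8+13=21 → 20/41 = 0.48780
  ADJ: TP=47, FN=6+2=8 → 47/55 = 0.85455
  VERB: TP=10, FN=6+7=13 → 10/23 = 0.43478
Weighted-recall = Σ (supportᵢ/N)·recallᵢ with N=119: (41/119)·0.48780 + (55/119)·0.85455 + (23/119)·0.43478 = 0.6471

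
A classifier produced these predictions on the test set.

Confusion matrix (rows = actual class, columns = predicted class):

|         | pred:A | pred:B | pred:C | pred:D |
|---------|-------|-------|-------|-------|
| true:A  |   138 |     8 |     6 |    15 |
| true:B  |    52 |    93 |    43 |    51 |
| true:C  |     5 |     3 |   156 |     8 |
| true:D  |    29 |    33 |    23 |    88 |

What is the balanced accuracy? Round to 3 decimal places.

0.658

Balanced accuracy = mean of per-class recall.
  A: recall = 138/167 = 0.8263
  B: recall = 93/239 = 0.3891
  C: recall = 156/172 = 0.9070
  D: recall = 88/173 = 0.5087
Mean = (0.8263 + 0.3891 + 0.9070 + 0.5087) / 4 = 0.658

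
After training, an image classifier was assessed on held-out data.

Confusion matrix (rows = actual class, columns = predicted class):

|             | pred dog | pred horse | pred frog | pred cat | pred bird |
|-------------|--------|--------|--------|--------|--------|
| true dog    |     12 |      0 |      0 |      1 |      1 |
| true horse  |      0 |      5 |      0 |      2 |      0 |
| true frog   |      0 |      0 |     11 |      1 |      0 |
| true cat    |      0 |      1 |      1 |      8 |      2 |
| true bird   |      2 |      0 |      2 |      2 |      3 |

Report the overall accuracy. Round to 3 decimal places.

0.722

Accuracy = trace / total = (12+5+11+8+3=39) / 54 = 39/54 = 0.722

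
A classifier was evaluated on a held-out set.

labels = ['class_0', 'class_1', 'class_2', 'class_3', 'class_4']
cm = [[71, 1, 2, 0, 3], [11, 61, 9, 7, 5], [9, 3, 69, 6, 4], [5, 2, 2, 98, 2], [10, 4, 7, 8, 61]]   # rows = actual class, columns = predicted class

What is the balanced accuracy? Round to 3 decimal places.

0.783

Balanced accuracy = mean of per-class recall.
  class_0: recall = 71/77 = 0.9221
  class_1: recall = 61/93 = 0.6559
  class_2: recall = 69/91 = 0.7582
  class_3: recall = 98/109 = 0.8991
  class_4: recall = 61/90 = 0.6778
Mean = (0.9221 + 0.6559 + 0.7582 + 0.8991 + 0.6778) / 5 = 0.783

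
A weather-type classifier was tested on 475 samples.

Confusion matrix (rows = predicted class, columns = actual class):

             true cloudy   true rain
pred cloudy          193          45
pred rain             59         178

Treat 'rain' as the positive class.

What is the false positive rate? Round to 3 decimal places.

0.234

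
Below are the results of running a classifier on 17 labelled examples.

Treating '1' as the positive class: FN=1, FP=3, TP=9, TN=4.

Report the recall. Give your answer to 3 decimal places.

0.900

Recall = TP/(TP+FN) = 9/(9+1) = 9/10 = 0.900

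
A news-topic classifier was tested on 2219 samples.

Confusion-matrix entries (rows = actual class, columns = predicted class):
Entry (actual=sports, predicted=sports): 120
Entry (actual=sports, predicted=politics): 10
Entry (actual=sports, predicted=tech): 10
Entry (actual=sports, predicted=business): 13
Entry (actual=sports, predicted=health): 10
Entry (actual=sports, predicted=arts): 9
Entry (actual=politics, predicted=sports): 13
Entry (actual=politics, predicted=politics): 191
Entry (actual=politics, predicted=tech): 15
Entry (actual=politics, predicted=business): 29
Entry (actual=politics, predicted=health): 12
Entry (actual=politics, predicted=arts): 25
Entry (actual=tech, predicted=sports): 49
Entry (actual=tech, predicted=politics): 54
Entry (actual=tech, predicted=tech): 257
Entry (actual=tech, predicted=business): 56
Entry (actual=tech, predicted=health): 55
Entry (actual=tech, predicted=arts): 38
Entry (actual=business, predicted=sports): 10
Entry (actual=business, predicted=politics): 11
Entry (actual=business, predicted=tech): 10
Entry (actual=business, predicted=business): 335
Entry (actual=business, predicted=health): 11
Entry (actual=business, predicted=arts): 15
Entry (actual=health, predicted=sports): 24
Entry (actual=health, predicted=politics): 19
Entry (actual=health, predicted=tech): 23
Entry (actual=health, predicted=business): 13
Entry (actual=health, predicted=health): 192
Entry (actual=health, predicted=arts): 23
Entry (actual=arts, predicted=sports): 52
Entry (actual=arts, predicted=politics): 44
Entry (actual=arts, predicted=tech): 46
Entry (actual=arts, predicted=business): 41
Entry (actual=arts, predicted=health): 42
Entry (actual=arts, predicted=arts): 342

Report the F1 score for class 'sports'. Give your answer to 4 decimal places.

Treat 'sports' as positive and all other classes as negative.
F1 score = 2·TP/(2·TP+FP+FN).
sports: TP=120, FP=13+49+10+24+52=148, FN=10+10+13+10+9=52 → 240/440 = 0.54545

0.5455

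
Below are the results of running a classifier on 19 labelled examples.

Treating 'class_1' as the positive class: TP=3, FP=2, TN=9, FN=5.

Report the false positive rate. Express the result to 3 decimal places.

0.182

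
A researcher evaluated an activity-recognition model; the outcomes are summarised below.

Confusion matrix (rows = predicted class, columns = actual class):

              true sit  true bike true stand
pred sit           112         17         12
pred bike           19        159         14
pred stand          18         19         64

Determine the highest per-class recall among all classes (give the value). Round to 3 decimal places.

0.815

Per-class recall (TP/(TP+FN)):
  sit: TP=112, FN=19+18=37 → 112/149 = 0.7517
  bike: TP=159, FN=17+19=36 → 159/195 = 0.8154
  stand: TP=64, FN=12+14=26 → 64/90 = 0.7111
Highest is class 'bike' with recall = 0.815.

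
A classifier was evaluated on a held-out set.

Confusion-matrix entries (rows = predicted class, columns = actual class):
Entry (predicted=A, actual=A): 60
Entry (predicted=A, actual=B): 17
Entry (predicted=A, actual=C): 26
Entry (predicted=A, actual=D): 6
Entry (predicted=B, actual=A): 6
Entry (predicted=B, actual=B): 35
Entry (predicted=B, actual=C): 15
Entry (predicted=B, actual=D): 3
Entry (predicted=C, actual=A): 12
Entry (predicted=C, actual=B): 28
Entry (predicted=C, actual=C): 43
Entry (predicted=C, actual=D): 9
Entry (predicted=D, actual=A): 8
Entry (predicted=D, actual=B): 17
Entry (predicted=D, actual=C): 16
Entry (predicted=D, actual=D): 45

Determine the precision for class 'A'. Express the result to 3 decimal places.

0.550

precision = TP/(TP+FP).
A: TP=60, FP=17+26+6=49 → 60/109 = 0.5505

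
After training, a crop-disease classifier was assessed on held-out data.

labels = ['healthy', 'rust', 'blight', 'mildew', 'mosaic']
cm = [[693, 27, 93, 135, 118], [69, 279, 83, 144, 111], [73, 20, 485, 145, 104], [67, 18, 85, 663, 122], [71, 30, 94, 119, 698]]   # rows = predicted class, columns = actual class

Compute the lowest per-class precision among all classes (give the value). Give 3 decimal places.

0.407

Per-class precision (TP/(TP+FP)):
  healthy: TP=693, FP=27+93+135+118=373 → 693/1066 = 0.6501
  rust: TP=279, FP=69+83+144+111=407 → 279/686 = 0.4067
  blight: TP=485, FP=73+20+145+104=342 → 485/827 = 0.5865
  mildew: TP=663, FP=67+18+85+122=292 → 663/955 = 0.6942
  mosaic: TP=698, FP=71+30+94+119=314 → 698/1012 = 0.6897
Lowest is class 'rust' with precision = 0.407.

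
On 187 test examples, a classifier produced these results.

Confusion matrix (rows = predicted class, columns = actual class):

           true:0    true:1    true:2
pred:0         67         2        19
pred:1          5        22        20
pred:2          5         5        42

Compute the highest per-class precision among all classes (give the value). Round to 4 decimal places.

0.8077

Per-class precision (TP/(TP+FP)):
  0: TP=67, FP=2+19=21 → 67/88 = 0.76136
  1: TP=22, FP=5+20=25 → 22/47 = 0.46809
  2: TP=42, FP=5+5=10 → 42/52 = 0.80769
Highest is class '2' with precision = 0.8077.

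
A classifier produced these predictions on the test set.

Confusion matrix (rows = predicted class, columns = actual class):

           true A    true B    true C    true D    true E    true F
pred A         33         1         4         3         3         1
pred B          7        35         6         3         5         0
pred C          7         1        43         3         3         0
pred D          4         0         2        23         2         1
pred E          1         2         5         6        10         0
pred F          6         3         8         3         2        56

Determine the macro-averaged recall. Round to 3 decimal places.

0.660

Per-class recall (TP/(TP+FN)):
  A: TP=33, FN=7+7+4+1+6=25 → 33/58 = 0.5690
  B: TP=35, FN=1+1+0+2+3=7 → 35/42 = 0.8333
  C: TP=43, FN=4+6+2+5+8=25 → 43/68 = 0.6324
  D: TP=23, FN=3+3+3+6+3=18 → 23/41 = 0.5610
  E: TP=10, FN=3+5+3+2+2=15 → 10/25 = 0.4000
  F: TP=56, FN=1+0+0+1+0=2 → 56/58 = 0.9655
Macro-recall = mean = (0.5690 + 0.8333 + 0.6324 + 0.5610 + 0.4000 + 0.9655) / 6 = 0.660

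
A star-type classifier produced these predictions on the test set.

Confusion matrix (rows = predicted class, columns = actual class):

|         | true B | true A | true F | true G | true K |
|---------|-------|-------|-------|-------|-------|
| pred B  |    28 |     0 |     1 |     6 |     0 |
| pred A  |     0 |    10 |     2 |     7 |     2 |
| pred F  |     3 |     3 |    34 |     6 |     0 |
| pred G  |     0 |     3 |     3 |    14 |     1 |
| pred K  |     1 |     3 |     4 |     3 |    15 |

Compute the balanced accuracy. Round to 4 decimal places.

0.6793

Balanced accuracy = mean of per-class recall.
  B: recall = 28/32 = 0.87500
  A: recall = 10/19 = 0.52632
  F: recall = 34/44 = 0.77273
  G: recall = 14/36 = 0.38889
  K: recall = 15/18 = 0.83333
Mean = (0.87500 + 0.52632 + 0.77273 + 0.38889 + 0.83333) / 5 = 0.6793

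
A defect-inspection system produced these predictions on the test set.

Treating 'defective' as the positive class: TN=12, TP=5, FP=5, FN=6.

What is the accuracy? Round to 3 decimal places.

Accuracy = (TP+TN)/N = (5+12)/28 = 0.607

0.607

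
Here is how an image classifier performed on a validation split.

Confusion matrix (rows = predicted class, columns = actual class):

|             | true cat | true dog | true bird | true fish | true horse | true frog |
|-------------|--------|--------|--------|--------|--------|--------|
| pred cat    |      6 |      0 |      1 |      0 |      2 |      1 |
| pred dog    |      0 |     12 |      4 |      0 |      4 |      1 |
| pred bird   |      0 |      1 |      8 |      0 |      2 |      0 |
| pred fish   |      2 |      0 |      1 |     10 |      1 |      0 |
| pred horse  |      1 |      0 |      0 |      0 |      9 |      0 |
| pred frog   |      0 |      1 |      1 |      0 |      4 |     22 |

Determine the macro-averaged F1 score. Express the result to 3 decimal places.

Per-class F1 score (2·TP/(2·TP+FP+FN)):
  cat: TP=6, FP=0+1+0+2+1=4, FN=0+0+2+1+0=3 → 12/19 = 0.6316
  dog: TP=12, FP=0+4+0+4+1=9, FN=0+1+0+0+1=2 → 24/35 = 0.6857
  bird: TP=8, FP=0+1+0+2+0=3, FN=1+4+1+0+1=7 → 16/26 = 0.6154
  fish: TP=10, FP=2+0+1+1+0=4, FN=0+0+0+0+0=0 → 20/24 = 0.8333
  horse: TP=9, FP=1+0+0+0+0=1, FN=2+4+2+1+4=13 → 18/32 = 0.5625
  frog: TP=22, FP=0+1+1+0+4=6, FN=1+1+0+0+0=2 → 44/52 = 0.8462
Macro-F1 score = mean = (0.6316 + 0.6857 + 0.6154 + 0.8333 + 0.5625 + 0.8462) / 6 = 0.696

0.696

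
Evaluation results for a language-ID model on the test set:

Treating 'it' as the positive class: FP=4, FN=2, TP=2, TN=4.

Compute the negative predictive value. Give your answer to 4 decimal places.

0.6667

NPV = TN/(TN+FN) = 4/(4+2) = 0.6667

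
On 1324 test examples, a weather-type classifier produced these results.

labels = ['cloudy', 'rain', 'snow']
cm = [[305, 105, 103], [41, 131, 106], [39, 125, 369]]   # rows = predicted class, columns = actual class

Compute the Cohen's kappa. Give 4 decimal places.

0.4009

Observed agreement pₒ = trace/N = 805/1324 = 0.60801
Expected agreement pₑ = Σ (rowᵢ·colᵢ)/N² = (385·513 + 361·278 + 578·533)/1324² = 0.34566
κ = (pₒ − pₑ)/(1 − pₑ) = (0.60801 − 0.34566)/(1 − 0.34566) = 0.4009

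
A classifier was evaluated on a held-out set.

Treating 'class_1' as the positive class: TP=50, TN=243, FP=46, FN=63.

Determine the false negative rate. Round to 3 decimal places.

FNR = FN/(FN+TP) = 63/(63+50) = 0.558

0.558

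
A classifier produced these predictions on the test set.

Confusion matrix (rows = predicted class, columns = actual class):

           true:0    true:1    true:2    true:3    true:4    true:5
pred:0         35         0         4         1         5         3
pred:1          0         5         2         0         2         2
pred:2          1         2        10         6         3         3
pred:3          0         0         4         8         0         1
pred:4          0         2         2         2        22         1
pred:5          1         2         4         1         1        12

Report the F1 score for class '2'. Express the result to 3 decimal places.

0.392

Treat '2' as positive and all other classes as negative.
F1 score = 2·TP/(2·TP+FP+FN).
2: TP=10, FP=1+2+6+3+3=15, FN=4+2+4+2+4=16 → 20/51 = 0.3922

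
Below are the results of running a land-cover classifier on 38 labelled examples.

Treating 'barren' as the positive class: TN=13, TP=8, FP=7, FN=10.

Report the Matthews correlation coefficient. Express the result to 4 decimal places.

MCC = (TP·TN − FP·FN) / √((TP+FP)(TP+FN)(TN+FP)(TN+FN))
Numerator = 8·13 − 7·10 = 34
Denominator = √(15·18·20·23) = √124200 = 352.4202
MCC = 34 / 352.4202 = 0.0965

0.0965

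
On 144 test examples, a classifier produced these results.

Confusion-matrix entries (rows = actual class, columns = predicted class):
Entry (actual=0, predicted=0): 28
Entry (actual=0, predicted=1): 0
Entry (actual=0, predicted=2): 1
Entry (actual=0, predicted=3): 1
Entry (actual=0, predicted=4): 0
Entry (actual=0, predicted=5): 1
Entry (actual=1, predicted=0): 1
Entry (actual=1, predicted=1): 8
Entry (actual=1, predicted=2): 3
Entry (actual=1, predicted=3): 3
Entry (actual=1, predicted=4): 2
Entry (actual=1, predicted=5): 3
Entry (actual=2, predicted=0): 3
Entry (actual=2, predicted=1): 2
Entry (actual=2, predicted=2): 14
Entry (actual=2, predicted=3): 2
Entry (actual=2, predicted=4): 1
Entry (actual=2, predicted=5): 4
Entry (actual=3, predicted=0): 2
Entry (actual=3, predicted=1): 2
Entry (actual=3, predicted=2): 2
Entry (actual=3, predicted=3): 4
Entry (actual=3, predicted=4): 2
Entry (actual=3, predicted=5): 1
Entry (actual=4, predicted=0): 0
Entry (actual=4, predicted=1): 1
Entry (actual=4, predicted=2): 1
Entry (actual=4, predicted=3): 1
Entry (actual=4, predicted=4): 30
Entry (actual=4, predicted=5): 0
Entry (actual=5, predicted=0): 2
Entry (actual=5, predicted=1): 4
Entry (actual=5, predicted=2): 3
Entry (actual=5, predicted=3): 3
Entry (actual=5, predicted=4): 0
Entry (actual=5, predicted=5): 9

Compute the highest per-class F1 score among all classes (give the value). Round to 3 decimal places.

0.882

Per-class F1 score (2·TP/(2·TP+FP+FN)):
  0: TP=28, FP=1+3+2+0+2=8, FN=0+1+1+0+1=3 → 56/67 = 0.8358
  1: TP=8, FP=0+2+2+1+4=9, FN=1+3+3+2+3=12 → 16/37 = 0.4324
  2: TP=14, FP=1+3+2+1+3=10, FN=3+2+2+1+4=12 → 28/50 = 0.5600
  3: TP=4, FP=1+3+2+1+3=10, FN=2+2+2+2+1=9 → 8/27 = 0.2963
  4: TP=30, FP=0+2+1+2+0=5, FN=0+1+1+1+0=3 → 60/68 = 0.8824
  5: TP=9, FP=1+3+4+1+0=9, FN=2+4+3+3+0=12 → 18/39 = 0.4615
Highest is class '4' with F1 score = 0.882.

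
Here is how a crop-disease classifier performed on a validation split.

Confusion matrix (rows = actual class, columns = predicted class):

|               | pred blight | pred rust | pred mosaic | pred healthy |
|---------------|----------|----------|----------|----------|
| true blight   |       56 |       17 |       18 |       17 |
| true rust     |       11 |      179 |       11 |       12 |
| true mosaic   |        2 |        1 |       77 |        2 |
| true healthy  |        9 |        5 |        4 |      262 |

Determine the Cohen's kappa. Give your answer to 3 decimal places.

Observed agreement pₒ = trace/N = 574/683 = 0.8404
Expected agreement pₑ = Σ (rowᵢ·colᵢ)/N² = (108·78 + 213·202 + 82·110 + 280·293)/683² = 0.3055
κ = (pₒ − pₑ)/(1 − pₑ) = (0.8404 − 0.3055)/(1 − 0.3055) = 0.770

0.770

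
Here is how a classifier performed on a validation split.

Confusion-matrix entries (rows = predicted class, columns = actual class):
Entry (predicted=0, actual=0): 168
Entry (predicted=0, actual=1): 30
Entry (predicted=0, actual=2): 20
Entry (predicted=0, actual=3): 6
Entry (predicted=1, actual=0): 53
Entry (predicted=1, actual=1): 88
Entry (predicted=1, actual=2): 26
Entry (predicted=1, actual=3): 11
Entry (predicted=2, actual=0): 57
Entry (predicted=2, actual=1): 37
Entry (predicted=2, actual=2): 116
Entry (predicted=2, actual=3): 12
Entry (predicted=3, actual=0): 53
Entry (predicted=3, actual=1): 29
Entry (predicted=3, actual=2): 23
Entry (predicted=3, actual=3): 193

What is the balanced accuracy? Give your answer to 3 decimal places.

0.621

Balanced accuracy = mean of per-class recall.
  0: recall = 168/331 = 0.5076
  1: recall = 88/184 = 0.4783
  2: recall = 116/185 = 0.6270
  3: recall = 193/222 = 0.8694
Mean = (0.5076 + 0.4783 + 0.6270 + 0.8694) / 4 = 0.621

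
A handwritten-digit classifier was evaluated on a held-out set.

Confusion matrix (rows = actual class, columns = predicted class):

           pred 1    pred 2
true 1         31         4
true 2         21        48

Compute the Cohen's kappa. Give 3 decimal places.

Observed agreement pₒ = trace/N = 79/104 = 0.7596
Expected agreement pₑ = Σ (rowᵢ·colᵢ)/N² = (35·52 + 69·52)/104² = 0.5000
κ = (pₒ − pₑ)/(1 − pₑ) = (0.7596 − 0.5000)/(1 − 0.5000) = 0.519

0.519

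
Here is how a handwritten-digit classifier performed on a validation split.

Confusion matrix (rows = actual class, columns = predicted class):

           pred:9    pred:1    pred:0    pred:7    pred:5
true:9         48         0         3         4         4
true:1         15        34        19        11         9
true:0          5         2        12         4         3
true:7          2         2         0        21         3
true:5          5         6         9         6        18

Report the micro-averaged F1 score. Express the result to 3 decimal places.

0.543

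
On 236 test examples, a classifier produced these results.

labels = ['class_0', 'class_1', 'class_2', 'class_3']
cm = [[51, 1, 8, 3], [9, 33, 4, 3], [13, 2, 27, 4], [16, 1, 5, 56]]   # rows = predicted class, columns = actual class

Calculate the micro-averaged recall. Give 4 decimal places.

Micro-averaging pools counts across classes: ΣTP=167, ΣFP=69, ΣFN=69.
Micro-recall = TP/(TP+FN) on pooled counts = 0.7076 (equals overall accuracy in single-label multiclass).

0.7076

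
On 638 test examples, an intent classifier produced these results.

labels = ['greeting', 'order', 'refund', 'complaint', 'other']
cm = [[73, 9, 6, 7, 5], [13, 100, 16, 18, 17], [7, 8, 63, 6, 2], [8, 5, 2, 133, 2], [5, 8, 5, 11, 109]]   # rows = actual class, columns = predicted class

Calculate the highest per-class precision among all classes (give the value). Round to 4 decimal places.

Per-class precision (TP/(TP+FP)):
  greeting: TP=73, FP=13+7+8+5=33 → 73/106 = 0.68868
  order: TP=100, FP=9+8+5+8=30 → 100/130 = 0.76923
  refund: TP=63, FP=6+16+2+5=29 → 63/92 = 0.68478
  complaint: TP=133, FP=7+18+6+11=42 → 133/175 = 0.76000
  other: TP=109, FP=5+17+2+2=26 → 109/135 = 0.80741
Highest is class 'other' with precision = 0.8074.

0.8074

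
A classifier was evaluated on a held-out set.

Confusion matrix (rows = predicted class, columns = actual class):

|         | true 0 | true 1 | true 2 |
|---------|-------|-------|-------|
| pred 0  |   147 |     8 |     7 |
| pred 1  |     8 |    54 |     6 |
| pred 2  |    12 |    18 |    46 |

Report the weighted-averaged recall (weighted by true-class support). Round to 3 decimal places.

Per-class recall (TP/(TP+FN)):
  0: TP=147, FN=8+12=20 → 147/167 = 0.8802
  1: TP=54, FN=8+18=26 → 54/80 = 0.6750
  2: TP=46, FN=7+6=13 → 46/59 = 0.7797
Weighted-recall = Σ (supportᵢ/N)·recallᵢ with N=306: (167/306)·0.8802 + (80/306)·0.6750 + (59/306)·0.7797 = 0.807

0.807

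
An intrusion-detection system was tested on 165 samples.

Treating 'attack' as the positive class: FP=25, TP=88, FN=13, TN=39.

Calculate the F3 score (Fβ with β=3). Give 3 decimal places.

Fβ = (1+β²)·TP / ((1+β²)·TP + β²·FN + FP), with β²=9
= 10·88 / (10·88 + 9·13 + 25) = 0.861

0.861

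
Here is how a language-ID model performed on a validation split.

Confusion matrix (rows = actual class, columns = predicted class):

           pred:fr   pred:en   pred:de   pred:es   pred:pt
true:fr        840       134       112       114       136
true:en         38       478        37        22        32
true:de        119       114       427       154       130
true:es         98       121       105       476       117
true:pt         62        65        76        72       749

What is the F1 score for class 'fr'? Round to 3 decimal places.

F1 score = 2·TP/(2·TP+FP+FN).
fr: TP=840, FP=38+119+98+62=317, FN=134+112+114+136=496 → 1680/2493 = 0.6739

0.674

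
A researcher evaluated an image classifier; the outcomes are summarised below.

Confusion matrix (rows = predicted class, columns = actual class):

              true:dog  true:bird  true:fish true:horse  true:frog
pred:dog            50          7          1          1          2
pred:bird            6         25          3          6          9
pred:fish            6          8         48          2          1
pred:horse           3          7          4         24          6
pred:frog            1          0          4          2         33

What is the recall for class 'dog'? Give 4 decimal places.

0.7576

One-vs-rest for 'dog': TP = diagonal; FP = other classes predicted 'dog'; FN = 'dog' predicted as other.
recall = TP/(TP+FN).
dog: TP=50, FN=6+6+3+1=16 → 50/66 = 0.75758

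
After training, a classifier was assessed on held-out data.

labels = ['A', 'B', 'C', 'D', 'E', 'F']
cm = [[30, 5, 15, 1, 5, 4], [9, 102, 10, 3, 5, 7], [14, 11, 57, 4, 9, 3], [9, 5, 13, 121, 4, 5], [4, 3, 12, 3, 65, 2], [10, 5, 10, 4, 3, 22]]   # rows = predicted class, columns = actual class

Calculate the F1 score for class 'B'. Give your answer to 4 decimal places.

F1 score = 2·TP/(2·TP+FP+FN).
B: TP=102, FP=9+10+3+5+7=34, FN=5+11+5+3+5=29 → 204/267 = 0.76404

0.7640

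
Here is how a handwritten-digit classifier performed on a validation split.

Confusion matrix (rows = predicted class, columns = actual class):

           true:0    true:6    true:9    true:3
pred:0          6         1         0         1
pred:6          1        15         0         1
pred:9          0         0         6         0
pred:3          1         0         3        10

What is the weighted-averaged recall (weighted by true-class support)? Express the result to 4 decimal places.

0.8222

Per-class recall (TP/(TP+FN)):
  0: TP=6, FN=1+0+1=2 → 6/8 = 0.75000
  6: TP=15, FN=1+0+0=1 → 15/16 = 0.93750
  9: TP=6, FN=0+0+3=3 → 6/9 = 0.66667
  3: TP=10, FN=1+1+0=2 → 10/12 = 0.83333
Weighted-recall = Σ (supportᵢ/N)·recallᵢ with N=45: (8/45)·0.75000 + (16/45)·0.93750 + (9/45)·0.66667 + (12/45)·0.83333 = 0.8222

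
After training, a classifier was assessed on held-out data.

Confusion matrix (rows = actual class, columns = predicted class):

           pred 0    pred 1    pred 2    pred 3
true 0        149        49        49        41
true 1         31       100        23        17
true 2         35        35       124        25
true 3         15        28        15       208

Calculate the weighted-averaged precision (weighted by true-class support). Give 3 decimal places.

0.621

Per-class precision (TP/(TP+FP)):
  0: TP=149, FP=31+35+15=81 → 149/230 = 0.6478
  1: TP=100, FP=49+35+28=112 → 100/212 = 0.4717
  2: TP=124, FP=49+23+15=87 → 124/211 = 0.5877
  3: TP=208, FP=41+17+25=83 → 208/291 = 0.7148
Weighted-precision = Σ (supportᵢ/N)·precisionᵢ with N=944: (288/944)·0.6478 + (171/944)·0.4717 + (219/944)·0.5877 + (266/944)·0.7148 = 0.621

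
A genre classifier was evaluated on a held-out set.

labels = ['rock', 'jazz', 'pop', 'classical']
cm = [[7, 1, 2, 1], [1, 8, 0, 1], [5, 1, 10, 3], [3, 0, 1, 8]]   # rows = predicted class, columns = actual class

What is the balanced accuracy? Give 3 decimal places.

Balanced accuracy = mean of per-class recall.
  rock: recall = 7/16 = 0.4375
  jazz: recall = 8/10 = 0.8000
  pop: recall = 10/13 = 0.7692
  classical: recall = 8/13 = 0.6154
Mean = (0.4375 + 0.8000 + 0.7692 + 0.6154) / 4 = 0.656

0.656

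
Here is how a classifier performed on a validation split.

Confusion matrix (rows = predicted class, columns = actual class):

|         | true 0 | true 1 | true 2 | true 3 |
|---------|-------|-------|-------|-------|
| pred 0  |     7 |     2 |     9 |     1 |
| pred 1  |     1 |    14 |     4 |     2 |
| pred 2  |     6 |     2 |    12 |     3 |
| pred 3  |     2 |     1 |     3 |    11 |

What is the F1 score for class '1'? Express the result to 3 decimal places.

0.700

Treat '1' as positive and all other classes as negative.
F1 score = 2·TP/(2·TP+FP+FN).
1: TP=14, FP=1+4+2=7, FN=2+2+1=5 → 28/40 = 0.7000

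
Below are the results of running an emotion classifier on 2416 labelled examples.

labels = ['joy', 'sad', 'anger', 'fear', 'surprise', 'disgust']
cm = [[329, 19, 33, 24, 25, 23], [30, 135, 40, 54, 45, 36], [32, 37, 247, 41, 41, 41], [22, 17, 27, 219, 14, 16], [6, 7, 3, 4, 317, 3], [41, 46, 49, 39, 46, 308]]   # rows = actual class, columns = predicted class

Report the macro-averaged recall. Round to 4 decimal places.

0.6493

Per-class recall (TP/(TP+FN)):
  joy: TP=329, FN=19+33+24+25+23=124 → 329/453 = 0.72627
  sad: TP=135, FN=30+40+54+45+36=205 → 135/340 = 0.39706
  anger: TP=247, FN=32+37+41+41+41=192 → 247/439 = 0.56264
  fear: TP=219, FN=22+17+27+14+16=96 → 219/315 = 0.69524
  surprise: TP=317, FN=6+7+3+4+3=23 → 317/340 = 0.93235
  disgust: TP=308, FN=41+46+49+39+46=221 → 308/529 = 0.58223
Macro-recall = mean = (0.72627 + 0.39706 + 0.56264 + 0.69524 + 0.93235 + 0.58223) / 6 = 0.6493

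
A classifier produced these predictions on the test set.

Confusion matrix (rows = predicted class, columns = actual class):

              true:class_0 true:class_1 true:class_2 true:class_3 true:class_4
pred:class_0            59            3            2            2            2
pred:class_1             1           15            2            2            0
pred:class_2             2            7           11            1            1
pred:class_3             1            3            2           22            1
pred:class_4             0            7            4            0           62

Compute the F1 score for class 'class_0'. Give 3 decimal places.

Treat 'class_0' as positive and all other classes as negative.
F1 score = 2·TP/(2·TP+FP+FN).
class_0: TP=59, FP=3+2+2+2=9, FN=1+2+1+0=4 → 118/131 = 0.9008

0.901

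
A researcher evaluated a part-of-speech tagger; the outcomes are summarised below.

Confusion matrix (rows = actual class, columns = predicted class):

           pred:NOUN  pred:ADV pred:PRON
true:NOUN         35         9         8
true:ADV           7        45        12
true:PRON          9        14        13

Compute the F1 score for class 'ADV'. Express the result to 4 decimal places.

Take TP from the diagonal, FP from the rest of the 'ADV' prediction marginal, FN from the rest of the 'ADV' actual marginal.
F1 score = 2·TP/(2·TP+FP+FN).
ADV: TP=45, FP=9+14=23, FN=7+12=19 → 90/132 = 0.68182

0.6818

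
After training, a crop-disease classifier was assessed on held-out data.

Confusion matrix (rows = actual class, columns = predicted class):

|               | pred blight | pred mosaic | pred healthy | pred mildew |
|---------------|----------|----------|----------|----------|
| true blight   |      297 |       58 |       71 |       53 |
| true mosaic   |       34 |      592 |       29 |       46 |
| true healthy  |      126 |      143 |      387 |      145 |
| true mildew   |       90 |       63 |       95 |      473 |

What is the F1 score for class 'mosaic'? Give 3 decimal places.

0.760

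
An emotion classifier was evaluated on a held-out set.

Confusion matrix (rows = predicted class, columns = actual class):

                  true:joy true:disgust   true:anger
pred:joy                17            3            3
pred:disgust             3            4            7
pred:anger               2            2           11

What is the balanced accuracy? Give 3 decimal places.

0.580

Balanced accuracy = mean of per-class recall.
  joy: recall = 17/22 = 0.7727
  disgust: recall = 4/9 = 0.4444
  anger: recall = 11/21 = 0.5238
Mean = (0.7727 + 0.4444 + 0.5238) / 3 = 0.580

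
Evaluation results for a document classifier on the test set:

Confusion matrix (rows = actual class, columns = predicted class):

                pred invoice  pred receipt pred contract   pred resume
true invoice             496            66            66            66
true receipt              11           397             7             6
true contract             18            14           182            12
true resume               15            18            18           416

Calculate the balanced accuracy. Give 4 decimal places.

0.8384

Balanced accuracy = mean of per-class recall.
  invoice: recall = 496/694 = 0.71470
  receipt: recall = 397/421 = 0.94299
  contract: recall = 182/226 = 0.80531
  resume: recall = 416/467 = 0.89079
Mean = (0.71470 + 0.94299 + 0.80531 + 0.89079) / 4 = 0.8384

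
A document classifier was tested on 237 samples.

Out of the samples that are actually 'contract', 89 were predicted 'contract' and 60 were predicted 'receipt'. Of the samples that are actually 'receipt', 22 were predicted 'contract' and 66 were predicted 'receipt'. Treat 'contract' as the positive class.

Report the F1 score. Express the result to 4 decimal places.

0.6846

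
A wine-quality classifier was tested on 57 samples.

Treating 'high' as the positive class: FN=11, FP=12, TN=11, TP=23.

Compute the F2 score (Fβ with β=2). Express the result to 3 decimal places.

0.673

Fβ = (1+β²)·TP / ((1+β²)·TP + β²·FN + FP), with β²=4
= 5·23 / (5·23 + 4·11 + 12) = 0.673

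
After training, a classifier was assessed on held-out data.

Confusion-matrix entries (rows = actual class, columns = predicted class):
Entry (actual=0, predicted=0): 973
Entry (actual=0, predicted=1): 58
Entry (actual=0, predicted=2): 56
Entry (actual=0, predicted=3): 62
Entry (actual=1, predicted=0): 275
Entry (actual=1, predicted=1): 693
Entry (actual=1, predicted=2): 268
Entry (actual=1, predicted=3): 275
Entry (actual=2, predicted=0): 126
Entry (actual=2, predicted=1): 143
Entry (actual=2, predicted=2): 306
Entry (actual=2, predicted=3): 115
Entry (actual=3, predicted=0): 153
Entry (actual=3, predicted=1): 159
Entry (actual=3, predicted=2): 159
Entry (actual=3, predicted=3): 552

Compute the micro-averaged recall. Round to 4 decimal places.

Micro-averaging pools counts across classes: ΣTP=2524, ΣFP=1849, ΣFN=1849.
Micro-recall = TP/(TP+FN) on pooled counts = 0.5772 (equals overall accuracy in single-label multiclass).

0.5772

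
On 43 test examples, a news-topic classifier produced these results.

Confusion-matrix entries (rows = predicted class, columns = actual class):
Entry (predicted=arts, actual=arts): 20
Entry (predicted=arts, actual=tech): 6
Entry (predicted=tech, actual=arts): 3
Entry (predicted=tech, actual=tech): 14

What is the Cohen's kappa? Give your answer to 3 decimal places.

0.575

Observed agreement pₒ = trace/N = 34/43 = 0.7907
Expected agreement pₑ = Σ (rowᵢ·colᵢ)/N² = (23·26 + 20·17)/43² = 0.5073
κ = (pₒ − pₑ)/(1 − pₑ) = (0.7907 − 0.5073)/(1 − 0.5073) = 0.575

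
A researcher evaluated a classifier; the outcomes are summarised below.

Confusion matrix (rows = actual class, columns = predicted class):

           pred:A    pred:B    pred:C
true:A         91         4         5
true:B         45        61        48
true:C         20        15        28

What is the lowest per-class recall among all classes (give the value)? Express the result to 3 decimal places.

0.396

Per-class recall (TP/(TP+FN)):
  A: TP=91, FN=4+5=9 → 91/100 = 0.9100
  B: TP=61, FN=45+48=93 → 61/154 = 0.3961
  C: TP=28, FN=20+15=35 → 28/63 = 0.4444
Lowest is class 'B' with recall = 0.396.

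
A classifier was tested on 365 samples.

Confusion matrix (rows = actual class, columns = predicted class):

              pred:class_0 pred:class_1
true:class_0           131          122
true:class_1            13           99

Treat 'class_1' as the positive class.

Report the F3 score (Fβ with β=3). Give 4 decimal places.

Fβ = (1+β²)·TP / ((1+β²)·TP + β²·FN + FP), with β²=9
= 10·99 / (10·99 + 9·13 + 122) = 0.8055

0.8055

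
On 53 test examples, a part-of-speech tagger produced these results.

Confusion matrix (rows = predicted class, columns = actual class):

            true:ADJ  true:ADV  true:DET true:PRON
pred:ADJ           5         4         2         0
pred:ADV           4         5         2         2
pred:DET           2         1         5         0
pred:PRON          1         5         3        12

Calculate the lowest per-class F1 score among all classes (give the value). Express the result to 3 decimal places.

Per-class F1 score (2·TP/(2·TP+FP+FN)):
  ADJ: TP=5, FP=4+2+0=6, FN=4+2+1=7 → 10/23 = 0.4348
  ADV: TP=5, FP=4+2+2=8, FN=4+1+5=10 → 10/28 = 0.3571
  DET: TP=5, FP=2+1+0=3, FN=2+2+3=7 → 10/20 = 0.5000
  PRON: TP=12, FP=1+5+3=9, FN=0+2+0=2 → 24/35 = 0.6857
Lowest is class 'ADV' with F1 score = 0.357.

0.357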